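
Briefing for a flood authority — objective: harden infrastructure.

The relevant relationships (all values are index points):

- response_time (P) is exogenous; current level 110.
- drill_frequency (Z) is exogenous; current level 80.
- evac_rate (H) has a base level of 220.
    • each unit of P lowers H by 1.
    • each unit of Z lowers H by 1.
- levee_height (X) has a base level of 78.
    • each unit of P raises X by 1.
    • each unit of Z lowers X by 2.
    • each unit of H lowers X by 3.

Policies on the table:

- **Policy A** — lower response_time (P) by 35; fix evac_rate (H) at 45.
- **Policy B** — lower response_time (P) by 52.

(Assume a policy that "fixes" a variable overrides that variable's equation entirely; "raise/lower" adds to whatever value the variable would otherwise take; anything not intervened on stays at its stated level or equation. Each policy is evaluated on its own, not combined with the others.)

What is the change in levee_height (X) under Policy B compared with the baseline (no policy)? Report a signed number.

-208

Baseline:
  P = 110
  Z = 80
  H = 220 − 110 − 80 = 30
  X = 78 + 110 − 2·80 − 3·30 = -62
Policy B (P − 52):
  P = 110 − 52 = 58
  Z = 80
  H = 220 − 58 − 80 = 82
  X = 78 + 58 − 2·80 − 3·82 = -270
Change in X: -270 − (-62) = -208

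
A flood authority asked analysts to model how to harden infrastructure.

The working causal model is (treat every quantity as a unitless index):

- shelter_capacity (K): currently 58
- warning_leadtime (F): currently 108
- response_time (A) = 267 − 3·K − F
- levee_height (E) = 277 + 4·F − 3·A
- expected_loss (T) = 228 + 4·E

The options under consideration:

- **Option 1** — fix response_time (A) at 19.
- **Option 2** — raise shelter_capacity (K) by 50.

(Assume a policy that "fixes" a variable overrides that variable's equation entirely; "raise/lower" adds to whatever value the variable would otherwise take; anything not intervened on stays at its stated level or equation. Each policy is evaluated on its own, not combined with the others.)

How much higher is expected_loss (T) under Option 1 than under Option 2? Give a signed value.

Option 1 (A := 19):
  K = 58
  F = 108
  A = 19
  E = 277 + 4·108 − 3·19 = 652
  T = 228 + 4·652 = 2836
Option 2 (K + 50):
  K = 58 + 50 = 108
  F = 108
  A = 267 − 3·108 − 108 = -165
  E = 277 + 4·108 − 3·(-165) = 1204
  T = 228 + 4·1204 = 5044
T: 2836 − 5044 = -2208

-2208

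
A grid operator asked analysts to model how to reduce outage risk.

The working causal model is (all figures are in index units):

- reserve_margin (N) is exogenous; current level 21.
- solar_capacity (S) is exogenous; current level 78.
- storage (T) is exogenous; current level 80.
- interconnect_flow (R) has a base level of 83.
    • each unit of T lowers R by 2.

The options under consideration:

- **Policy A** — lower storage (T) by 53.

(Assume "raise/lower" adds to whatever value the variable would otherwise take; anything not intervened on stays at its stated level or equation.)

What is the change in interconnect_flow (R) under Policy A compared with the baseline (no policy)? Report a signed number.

106

Baseline:
  T = 80
  R = 83 − 2·80 = -77
Policy A (T − 53):
  T = 80 − 53 = 27
  R = 83 − 2·27 = 29
Change in R: 29 − (-77) = 106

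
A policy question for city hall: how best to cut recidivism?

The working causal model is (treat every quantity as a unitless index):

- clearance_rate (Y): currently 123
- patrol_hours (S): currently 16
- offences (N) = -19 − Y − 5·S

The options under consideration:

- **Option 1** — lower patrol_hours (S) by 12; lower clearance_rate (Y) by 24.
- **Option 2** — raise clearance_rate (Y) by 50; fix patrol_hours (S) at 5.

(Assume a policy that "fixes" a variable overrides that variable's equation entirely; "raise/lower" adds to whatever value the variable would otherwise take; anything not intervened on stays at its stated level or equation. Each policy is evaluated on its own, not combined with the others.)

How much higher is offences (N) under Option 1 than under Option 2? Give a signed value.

79

Option 1 (S − 12, Y − 24):
  Y = 123 − 24 = 99
  S = 16 − 12 = 4
  N = -19 − 99 − 5·4 = -138
Option 2 (Y + 50, S := 5):
  Y = 123 + 50 = 173
  S = 5
  N = -19 − 173 − 5·5 = -217
N: -138 − (-217) = 79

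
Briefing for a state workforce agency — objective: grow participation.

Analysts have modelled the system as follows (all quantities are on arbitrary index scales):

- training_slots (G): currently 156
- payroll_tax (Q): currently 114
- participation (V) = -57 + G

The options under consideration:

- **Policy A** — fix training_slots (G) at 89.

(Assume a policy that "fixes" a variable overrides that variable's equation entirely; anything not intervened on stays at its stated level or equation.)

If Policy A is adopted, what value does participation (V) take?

32

Policy A (G := 89):
  G = 89
  V = -57 + 89 = 32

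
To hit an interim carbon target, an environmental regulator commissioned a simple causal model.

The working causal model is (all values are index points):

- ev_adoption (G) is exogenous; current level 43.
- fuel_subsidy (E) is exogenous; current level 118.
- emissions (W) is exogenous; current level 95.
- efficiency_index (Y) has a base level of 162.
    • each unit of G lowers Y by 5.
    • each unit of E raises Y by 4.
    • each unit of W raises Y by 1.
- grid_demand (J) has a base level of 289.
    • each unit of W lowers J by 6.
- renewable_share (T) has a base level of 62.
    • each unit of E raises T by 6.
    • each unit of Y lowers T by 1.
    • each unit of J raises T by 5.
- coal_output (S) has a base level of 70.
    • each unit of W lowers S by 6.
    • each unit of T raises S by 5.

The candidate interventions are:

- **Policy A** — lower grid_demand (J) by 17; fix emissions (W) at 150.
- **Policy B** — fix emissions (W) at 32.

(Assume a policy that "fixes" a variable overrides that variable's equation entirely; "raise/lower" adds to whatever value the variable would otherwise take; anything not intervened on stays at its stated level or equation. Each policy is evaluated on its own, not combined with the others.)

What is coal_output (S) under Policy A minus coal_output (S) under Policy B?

Policy A (J − 17, W := 150):
  G = 43
  E = 118
  W = 150
  Y = 162 − 5·43 + 4·118 + 150 = 569
  J = 289 − 6·150 (−17 from intervention) = -628
  T = 62 + 6·118 − 569 + 5·(-628) = -2939
  S = 70 − 6·150 + 5·(-2939) = -15525
Policy B (W := 32):
  G = 43
  E = 118
  W = 32
  Y = 162 − 5·43 + 4·118 + 32 = 451
  J = 289 − 6·32 = 97
  T = 62 + 6·118 − 451 + 5·97 = 804
  S = 70 − 6·32 + 5·804 = 3898
S: -15525 − 3898 = -19423

-19423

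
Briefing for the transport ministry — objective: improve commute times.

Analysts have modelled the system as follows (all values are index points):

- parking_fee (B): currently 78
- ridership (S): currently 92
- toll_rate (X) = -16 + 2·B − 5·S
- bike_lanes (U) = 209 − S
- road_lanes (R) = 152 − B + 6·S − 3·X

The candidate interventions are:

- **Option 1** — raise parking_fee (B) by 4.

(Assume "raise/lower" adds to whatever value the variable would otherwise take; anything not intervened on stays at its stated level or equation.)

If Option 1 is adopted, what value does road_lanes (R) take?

1558

Option 1 (B + 4):
  B = 78 + 4 = 82
  S = 92
  X = -16 + 2·82 − 5·92 = -312
  R = 152 − 82 + 6·92 − 3·(-312) = 1558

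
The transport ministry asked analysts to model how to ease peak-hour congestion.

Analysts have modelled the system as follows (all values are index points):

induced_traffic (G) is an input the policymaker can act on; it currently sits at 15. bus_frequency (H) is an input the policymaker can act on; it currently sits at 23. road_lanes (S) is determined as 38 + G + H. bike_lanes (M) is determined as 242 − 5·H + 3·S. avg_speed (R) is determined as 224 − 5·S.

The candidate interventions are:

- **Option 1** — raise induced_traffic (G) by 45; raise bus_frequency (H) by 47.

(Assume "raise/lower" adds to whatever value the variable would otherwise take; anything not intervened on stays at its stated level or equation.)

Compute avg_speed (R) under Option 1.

Option 1 (G + 45, H + 47):
  G = 15 + 45 = 60
  H = 23 + 47 = 70
  S = 38 + 60 + 70 = 168
  R = 224 − 5·168 = -616

-616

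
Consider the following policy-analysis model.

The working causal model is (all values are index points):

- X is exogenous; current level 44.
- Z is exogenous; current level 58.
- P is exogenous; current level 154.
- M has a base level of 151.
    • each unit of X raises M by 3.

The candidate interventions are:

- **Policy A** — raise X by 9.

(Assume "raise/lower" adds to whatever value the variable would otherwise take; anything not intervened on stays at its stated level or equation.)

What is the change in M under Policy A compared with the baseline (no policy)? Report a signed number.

Baseline:
  X = 44
  M = 151 + 3·44 = 283
Policy A (X + 9):
  X = 44 + 9 = 53
  M = 151 + 3·53 = 310
Change in M: 310 − 283 = 27

27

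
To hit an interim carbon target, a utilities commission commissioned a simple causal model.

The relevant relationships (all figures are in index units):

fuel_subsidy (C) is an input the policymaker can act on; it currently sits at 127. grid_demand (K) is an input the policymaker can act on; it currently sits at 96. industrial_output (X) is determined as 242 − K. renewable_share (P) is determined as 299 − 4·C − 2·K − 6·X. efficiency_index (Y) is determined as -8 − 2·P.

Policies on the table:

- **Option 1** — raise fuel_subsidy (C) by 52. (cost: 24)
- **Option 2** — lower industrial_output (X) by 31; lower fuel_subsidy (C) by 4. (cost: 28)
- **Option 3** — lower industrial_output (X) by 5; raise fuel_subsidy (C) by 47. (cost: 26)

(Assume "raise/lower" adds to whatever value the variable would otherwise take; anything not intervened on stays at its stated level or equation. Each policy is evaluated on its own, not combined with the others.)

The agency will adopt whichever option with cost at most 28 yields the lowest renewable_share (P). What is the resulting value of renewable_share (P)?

Option 1 (C + 52):
  C = 127 + 52 = 179
  K = 96
  X = 242 − 96 = 146
  P = 299 − 4·179 − 2·96 − 6·146 = -1485
Option 2 (X − 31, C − 4):
  C = 127 − 4 = 123
  K = 96
  X = 242 − 96 (−31 from intervention) = 115
  P = 299 − 4·123 − 2·96 − 6·115 = -1075
Option 3 (X − 5, C + 47):
  C = 127 + 47 = 174
  K = 96
  X = 242 − 96 (−5 from intervention) = 141
  P = 299 − 4·174 − 2·96 − 6·141 = -1435
Comparing — Option 1: P=-1485, Option 2: P=-1075, Option 3: P=-1435. Lowest is -1485 (Option 1).

-1485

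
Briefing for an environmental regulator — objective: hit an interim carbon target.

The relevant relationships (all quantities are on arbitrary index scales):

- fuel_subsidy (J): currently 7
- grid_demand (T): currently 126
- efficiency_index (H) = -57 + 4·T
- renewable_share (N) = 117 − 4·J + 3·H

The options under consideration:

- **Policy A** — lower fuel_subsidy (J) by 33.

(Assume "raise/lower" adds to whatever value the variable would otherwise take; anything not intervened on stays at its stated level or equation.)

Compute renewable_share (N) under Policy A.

Policy A (J − 33):
  J = 7 − 33 = -26
  T = 126
  H = -57 + 4·126 = 447
  N = 117 − 4·(-26) + 3·447 = 1562

1562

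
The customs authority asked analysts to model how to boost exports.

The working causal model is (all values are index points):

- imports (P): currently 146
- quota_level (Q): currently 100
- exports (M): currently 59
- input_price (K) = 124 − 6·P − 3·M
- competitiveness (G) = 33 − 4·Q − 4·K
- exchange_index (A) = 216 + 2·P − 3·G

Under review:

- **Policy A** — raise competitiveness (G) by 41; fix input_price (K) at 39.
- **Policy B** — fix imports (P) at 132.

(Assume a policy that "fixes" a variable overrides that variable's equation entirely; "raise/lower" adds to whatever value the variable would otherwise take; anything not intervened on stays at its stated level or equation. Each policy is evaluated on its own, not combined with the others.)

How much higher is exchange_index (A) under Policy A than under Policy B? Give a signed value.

10513

Policy A (G + 41, K := 39):
  P = 146
  Q = 100
  M = 59
  K = 39
  G = 33 − 4·100 − 4·39 (+41 from intervention) = -482
  A = 216 + 2·146 − 3·(-482) = 1954
Policy B (P := 132):
  P = 132
  Q = 100
  M = 59
  K = 124 − 6·132 − 3·59 = -845
  G = 33 − 4·100 − 4·(-845) = 3013
  A = 216 + 2·132 − 3·3013 = -8559
A: 1954 − (-8559) = 10513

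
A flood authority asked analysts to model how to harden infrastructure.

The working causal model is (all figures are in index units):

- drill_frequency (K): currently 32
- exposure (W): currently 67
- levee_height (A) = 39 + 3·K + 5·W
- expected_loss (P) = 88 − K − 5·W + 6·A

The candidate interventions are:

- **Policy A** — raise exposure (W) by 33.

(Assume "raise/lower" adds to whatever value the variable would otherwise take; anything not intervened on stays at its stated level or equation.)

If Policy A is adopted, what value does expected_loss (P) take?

Policy A (W + 33):
  K = 32
  W = 67 + 33 = 100
  A = 39 + 3·32 + 5·100 = 635
  P = 88 − 32 − 5·100 + 6·635 = 3366

3366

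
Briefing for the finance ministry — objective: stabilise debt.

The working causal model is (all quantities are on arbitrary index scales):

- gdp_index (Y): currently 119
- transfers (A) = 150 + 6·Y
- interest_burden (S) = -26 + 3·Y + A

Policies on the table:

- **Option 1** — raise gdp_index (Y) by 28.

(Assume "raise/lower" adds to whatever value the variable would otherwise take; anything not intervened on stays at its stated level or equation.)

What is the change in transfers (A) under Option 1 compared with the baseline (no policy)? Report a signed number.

168

Baseline:
  Y = 119
  A = 150 + 6·119 = 864
Option 1 (Y + 28):
  Y = 119 + 28 = 147
  A = 150 + 6·147 = 1032
Change in A: 1032 − 864 = 168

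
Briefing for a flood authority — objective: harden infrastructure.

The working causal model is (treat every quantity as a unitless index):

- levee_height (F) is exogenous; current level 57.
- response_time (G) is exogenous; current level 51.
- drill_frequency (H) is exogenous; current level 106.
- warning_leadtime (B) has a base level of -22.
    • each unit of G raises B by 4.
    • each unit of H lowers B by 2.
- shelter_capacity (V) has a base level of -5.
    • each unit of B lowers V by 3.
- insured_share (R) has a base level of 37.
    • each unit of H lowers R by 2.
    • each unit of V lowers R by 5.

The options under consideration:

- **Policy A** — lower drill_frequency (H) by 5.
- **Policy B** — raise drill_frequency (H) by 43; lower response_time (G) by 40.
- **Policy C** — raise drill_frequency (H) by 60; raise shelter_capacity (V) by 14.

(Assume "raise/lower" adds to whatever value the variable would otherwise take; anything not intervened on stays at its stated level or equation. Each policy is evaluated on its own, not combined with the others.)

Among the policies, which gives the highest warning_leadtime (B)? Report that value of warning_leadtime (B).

-20

Policy A (H − 5):
  G = 51
  H = 106 − 5 = 101
  B = -22 + 4·51 − 2·101 = -20
Policy B (H + 43, G − 40):
  G = 51 − 40 = 11
  H = 106 + 43 = 149
  B = -22 + 4·11 − 2·149 = -276
Policy C (H + 60, V + 14):
  G = 51
  H = 106 + 60 = 166
  B = -22 + 4·51 − 2·166 = -150
Comparing — Policy A: B=-20, Policy B: B=-276, Policy C: B=-150. Highest is -20 (Policy A).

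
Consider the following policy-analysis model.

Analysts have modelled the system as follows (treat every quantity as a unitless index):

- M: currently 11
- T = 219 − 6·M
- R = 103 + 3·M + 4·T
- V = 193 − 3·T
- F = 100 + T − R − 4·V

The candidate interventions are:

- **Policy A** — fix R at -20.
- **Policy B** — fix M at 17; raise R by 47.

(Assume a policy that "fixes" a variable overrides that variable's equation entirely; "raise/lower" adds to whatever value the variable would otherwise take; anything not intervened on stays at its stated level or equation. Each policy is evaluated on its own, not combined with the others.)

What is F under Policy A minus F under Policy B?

1157

Policy A (R := -20):
  M = 11
  T = 219 − 6·11 = 153
  R = -20
  V = 193 − 3·153 = -266
  F = 100 + 153 − (-20) − 4·(-266) = 1337
Policy B (M := 17, R + 47):
  M = 17
  T = 219 − 6·17 = 117
  R = 103 + 3·17 + 4·117 (+47 from intervention) = 669
  V = 193 − 3·117 = -158
  F = 100 + 117 − 669 − 4·(-158) = 180
F: 1337 − 180 = 1157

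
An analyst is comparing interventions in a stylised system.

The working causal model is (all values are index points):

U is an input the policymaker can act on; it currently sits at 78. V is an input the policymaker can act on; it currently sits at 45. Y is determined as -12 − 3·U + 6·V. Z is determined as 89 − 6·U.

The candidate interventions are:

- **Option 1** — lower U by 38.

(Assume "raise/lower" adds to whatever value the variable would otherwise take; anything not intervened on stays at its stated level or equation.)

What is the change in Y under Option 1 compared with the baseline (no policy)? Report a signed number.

114

Baseline:
  U = 78
  V = 45
  Y = -12 − 3·78 + 6·45 = 24
Option 1 (U − 38):
  U = 78 − 38 = 40
  V = 45
  Y = -12 − 3·40 + 6·45 = 138
Change in Y: 138 − 24 = 114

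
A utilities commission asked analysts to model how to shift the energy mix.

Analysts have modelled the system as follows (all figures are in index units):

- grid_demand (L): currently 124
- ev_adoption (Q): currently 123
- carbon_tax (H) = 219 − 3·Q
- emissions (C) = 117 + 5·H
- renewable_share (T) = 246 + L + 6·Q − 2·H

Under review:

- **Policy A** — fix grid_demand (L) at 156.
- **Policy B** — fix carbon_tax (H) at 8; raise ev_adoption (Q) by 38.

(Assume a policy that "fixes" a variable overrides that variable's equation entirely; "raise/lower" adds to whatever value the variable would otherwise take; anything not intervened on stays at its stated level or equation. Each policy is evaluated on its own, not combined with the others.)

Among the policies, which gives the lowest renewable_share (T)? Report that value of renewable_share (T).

Policy A (L := 156):
  L = 156
  Q = 123
  H = 219 − 3·123 = -150
  T = 246 + 156 + 6·123 − 2·(-150) = 1440
Policy B (H := 8, Q + 38):
  L = 124
  Q = 123 + 38 = 161
  H = 8
  T = 246 + 124 + 6·161 − 2·8 = 1320
Comparing — Policy A: T=1440, Policy B: T=1320. Lowest is 1320 (Policy B).

1320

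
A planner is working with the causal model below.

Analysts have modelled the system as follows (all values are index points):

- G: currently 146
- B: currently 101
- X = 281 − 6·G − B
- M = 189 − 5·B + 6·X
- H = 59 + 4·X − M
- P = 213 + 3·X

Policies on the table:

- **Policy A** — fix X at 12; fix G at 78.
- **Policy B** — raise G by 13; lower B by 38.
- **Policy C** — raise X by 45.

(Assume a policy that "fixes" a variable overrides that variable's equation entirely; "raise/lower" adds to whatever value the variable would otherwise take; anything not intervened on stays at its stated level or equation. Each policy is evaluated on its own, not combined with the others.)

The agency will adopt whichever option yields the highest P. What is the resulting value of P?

Policy A (X := 12, G := 78):
  G = 78
  B = 101
  X = 12
  P = 213 + 3·12 = 249
Policy B (G + 13, B − 38):
  G = 146 + 13 = 159
  B = 101 − 38 = 63
  X = 281 − 6·159 − 63 = -736
  P = 213 + 3·(-736) = -1995
Policy C (X + 45):
  G = 146
  B = 101
  X = 281 − 6·146 − 101 (+45 from intervention) = -651
  P = 213 + 3·(-651) = -1740
Comparing — Policy A: P=249, Policy B: P=-1995, Policy C: P=-1740. Highest is 249 (Policy A).

249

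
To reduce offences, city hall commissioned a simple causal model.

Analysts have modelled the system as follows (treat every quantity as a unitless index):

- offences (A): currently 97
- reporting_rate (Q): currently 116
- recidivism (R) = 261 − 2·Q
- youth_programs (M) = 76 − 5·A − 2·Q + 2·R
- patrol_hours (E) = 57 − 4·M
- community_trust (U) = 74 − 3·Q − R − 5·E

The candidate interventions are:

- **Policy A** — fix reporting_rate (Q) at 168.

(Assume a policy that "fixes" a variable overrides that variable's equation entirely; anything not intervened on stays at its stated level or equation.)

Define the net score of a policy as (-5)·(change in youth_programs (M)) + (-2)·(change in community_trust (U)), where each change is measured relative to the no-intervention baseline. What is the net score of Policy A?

Baseline:
  A = 97
  Q = 116
  R = 261 − 2·116 = 29
  M = 76 − 5·97 − 2·116 + 2·29 = -583
  E = 57 − 4·(-583) = 2389
  U = 74 − 3·116 − 29 − 5·2389 = -12248
Policy A (Q := 168):
  A = 97
  Q = 168
  R = 261 − 2·168 = -75
  M = 76 − 5·97 − 2·168 + 2·(-75) = -895
  E = 57 − 4·(-895) = 3637
  U = 74 − 3·168 − (-75) − 5·3637 = -18540
ΔM = -895 − (-583) = -312; ΔU = -18540 − (-12248) = -6292
Score = (-5)·(-312) + (-2)·(-6292) = 14144

14144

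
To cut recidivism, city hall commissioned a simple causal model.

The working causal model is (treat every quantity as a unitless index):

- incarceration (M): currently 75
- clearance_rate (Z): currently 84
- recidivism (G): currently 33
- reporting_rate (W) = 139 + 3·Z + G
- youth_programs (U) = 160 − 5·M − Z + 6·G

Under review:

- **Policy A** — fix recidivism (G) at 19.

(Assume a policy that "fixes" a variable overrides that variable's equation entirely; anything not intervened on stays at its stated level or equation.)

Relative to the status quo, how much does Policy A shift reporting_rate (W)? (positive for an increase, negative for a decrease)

-14

Baseline:
  Z = 84
  G = 33
  W = 139 + 3·84 + 33 = 424
Policy A (G := 19):
  Z = 84
  G = 19
  W = 139 + 3·84 + 19 = 410
Change in W: 410 − 424 = -14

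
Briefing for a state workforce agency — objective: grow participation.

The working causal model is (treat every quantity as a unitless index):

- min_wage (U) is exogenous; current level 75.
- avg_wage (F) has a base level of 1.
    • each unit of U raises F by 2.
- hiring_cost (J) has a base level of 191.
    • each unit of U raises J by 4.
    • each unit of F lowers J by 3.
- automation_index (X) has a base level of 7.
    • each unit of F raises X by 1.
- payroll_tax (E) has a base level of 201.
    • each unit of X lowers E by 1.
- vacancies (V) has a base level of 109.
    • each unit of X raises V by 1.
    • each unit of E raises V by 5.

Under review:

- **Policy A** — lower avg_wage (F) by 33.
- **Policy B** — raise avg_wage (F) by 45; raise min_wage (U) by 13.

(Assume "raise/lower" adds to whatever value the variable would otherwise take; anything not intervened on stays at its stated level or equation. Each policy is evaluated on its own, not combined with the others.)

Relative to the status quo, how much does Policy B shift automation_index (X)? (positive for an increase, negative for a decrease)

Baseline:
  U = 75
  F = 1 + 2·75 = 151
  X = 7 + 151 = 158
Policy B (F + 45, U + 13):
  U = 75 + 13 = 88
  F = 1 + 2·88 (+45 from intervention) = 222
  X = 7 + 222 = 229
Change in X: 229 − 158 = 71

71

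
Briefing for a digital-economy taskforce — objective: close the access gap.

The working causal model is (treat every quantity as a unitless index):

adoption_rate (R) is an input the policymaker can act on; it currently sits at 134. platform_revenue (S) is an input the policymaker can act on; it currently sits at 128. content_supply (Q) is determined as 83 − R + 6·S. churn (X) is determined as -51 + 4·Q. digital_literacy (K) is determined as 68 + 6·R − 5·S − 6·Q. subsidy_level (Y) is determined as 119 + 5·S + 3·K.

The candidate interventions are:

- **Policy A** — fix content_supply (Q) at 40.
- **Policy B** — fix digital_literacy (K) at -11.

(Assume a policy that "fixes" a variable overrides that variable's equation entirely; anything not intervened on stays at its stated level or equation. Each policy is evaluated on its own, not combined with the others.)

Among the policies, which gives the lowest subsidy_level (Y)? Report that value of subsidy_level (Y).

726

Policy A (Q := 40):
  R = 134
  S = 128
  Q = 40
  K = 68 + 6·134 − 5·128 − 6·40 = -8
  Y = 119 + 5·128 + 3·(-8) = 735
Policy B (K := -11):
  R = 134
  S = 128
  Q = 83 − 134 + 6·128 = 717
  K = -11
  Y = 119 + 5·128 + 3·(-11) = 726
Comparing — Policy A: Y=735, Policy B: Y=726. Lowest is 726 (Policy B).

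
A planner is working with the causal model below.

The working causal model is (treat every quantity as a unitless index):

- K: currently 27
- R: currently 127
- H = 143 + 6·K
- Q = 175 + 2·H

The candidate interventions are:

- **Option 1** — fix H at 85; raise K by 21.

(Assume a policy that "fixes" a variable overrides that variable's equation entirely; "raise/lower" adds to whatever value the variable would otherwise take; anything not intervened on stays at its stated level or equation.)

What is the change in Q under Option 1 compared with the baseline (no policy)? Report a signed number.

Baseline:
  K = 27
  H = 143 + 6·27 = 305
  Q = 175 + 2·305 = 785
Option 1 (H := 85, K + 21):
  K = 27 + 21 = 48
  H = 85
  Q = 175 + 2·85 = 345
Change in Q: 345 − 785 = -440

-440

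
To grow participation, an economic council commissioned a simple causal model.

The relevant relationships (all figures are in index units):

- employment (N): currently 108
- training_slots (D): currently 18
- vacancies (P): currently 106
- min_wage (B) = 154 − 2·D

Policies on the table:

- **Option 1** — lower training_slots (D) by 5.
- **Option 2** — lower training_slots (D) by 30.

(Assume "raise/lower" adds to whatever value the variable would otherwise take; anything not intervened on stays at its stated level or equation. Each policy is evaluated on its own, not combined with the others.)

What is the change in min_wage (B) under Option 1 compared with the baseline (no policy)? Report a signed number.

10

Baseline:
  D = 18
  B = 154 − 2·18 = 118
Option 1 (D − 5):
  D = 18 − 5 = 13
  B = 154 − 2·13 = 128
Change in B: 128 − 118 = 10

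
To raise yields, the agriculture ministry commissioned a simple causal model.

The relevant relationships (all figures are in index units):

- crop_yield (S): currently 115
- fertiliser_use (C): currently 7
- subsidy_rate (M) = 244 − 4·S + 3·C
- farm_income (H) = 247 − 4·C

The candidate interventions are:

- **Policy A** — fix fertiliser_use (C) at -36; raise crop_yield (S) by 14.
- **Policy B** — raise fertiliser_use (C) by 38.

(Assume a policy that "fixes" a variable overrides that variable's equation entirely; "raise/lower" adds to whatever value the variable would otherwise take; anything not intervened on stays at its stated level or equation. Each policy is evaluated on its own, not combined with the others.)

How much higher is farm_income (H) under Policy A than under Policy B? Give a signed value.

Policy A (C := -36, S + 14):
  C = -36
  H = 247 − 4·(-36) = 391
Policy B (C + 38):
  C = 7 + 38 = 45
  H = 247 − 4·45 = 67
H: 391 − 67 = 324

324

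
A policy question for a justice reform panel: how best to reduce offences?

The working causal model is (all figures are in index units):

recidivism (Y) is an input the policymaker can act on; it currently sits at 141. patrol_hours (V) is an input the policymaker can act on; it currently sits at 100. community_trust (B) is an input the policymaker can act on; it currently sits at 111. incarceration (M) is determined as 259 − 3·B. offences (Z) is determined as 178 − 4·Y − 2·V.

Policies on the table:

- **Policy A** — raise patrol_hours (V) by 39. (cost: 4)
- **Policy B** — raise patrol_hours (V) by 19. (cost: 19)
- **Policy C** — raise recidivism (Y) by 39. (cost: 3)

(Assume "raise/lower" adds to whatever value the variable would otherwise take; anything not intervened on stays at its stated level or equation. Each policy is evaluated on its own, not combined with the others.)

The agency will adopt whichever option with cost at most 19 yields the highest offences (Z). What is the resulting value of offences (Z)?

-624

Policy A (V + 39):
  Y = 141
  V = 100 + 39 = 139
  Z = 178 − 4·141 − 2·139 = -664
Policy B (V + 19):
  Y = 141
  V = 100 + 19 = 119
  Z = 178 − 4·141 − 2·119 = -624
Policy C (Y + 39):
  Y = 141 + 39 = 180
  V = 100
  Z = 178 − 4·180 − 2·100 = -742
Comparing — Policy A: Z=-664, Policy B: Z=-624, Policy C: Z=-742. Highest is -624 (Policy B).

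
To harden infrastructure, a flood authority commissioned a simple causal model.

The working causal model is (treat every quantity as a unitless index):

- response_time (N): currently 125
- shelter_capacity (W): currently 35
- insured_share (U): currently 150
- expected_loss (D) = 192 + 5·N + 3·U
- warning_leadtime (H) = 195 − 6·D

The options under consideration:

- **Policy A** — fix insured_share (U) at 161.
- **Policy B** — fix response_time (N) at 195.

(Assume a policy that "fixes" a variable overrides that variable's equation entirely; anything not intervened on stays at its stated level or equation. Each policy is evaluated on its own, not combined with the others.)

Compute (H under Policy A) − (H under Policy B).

Policy A (U := 161):
  N = 125
  U = 161
  D = 192 + 5·125 + 3·161 = 1300
  H = 195 − 6·1300 = -7605
Policy B (N := 195):
  N = 195
  U = 150
  D = 192 + 5·195 + 3·150 = 1617
  H = 195 − 6·1617 = -9507
H: -7605 − (-9507) = 1902

1902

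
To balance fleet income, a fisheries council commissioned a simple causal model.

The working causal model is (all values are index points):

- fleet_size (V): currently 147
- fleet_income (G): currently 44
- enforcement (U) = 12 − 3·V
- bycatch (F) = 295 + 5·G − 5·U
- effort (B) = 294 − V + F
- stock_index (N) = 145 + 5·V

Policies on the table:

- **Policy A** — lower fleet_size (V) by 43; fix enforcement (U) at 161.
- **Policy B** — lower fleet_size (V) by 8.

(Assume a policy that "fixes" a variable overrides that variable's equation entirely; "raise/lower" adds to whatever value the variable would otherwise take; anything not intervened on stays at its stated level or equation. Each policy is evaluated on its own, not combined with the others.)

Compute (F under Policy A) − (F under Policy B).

Policy A (V − 43, U := 161):
  V = 147 − 43 = 104
  G = 44
  U = 161
  F = 295 + 5·44 − 5·161 = -290
Policy B (V − 8):
  V = 147 − 8 = 139
  G = 44
  U = 12 − 3·139 = -405
  F = 295 + 5·44 − 5·(-405) = 2540
F: -290 − 2540 = -2830

-2830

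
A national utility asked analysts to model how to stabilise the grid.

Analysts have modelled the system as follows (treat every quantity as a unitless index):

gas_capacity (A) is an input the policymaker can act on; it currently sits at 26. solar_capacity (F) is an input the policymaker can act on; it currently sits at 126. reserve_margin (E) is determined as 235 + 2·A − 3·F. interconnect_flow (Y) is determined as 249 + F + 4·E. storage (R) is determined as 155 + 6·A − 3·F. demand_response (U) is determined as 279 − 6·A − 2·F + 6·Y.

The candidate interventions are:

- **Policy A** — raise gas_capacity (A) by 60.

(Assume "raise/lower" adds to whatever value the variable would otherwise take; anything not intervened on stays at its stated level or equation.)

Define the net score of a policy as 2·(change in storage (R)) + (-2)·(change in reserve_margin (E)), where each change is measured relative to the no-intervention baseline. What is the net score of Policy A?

Baseline:
  A = 26
  F = 126
  E = 235 + 2·26 − 3·126 = -91
  R = 155 + 6·26 − 3·126 = -67
Policy A (A + 60):
  A = 26 + 60 = 86
  F = 126
  E = 235 + 2·86 − 3·126 = 29
  R = 155 + 6·86 − 3·126 = 293
ΔR = 293 − (-67) = 360; ΔE = 29 − (-91) = 120
Score = 2·360 + (-2)·120 = 480

480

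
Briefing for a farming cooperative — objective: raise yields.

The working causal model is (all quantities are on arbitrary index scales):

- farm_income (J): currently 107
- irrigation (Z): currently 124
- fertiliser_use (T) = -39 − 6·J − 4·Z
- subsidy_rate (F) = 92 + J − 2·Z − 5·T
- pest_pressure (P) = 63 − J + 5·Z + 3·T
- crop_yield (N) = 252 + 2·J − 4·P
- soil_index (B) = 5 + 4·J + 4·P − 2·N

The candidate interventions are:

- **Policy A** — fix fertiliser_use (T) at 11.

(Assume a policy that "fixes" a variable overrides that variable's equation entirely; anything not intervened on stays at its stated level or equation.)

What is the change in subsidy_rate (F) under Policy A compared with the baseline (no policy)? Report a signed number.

-5940

Baseline:
  J = 107
  Z = 124
  T = -39 − 6·107 − 4·124 = -1177
  F = 92 + 107 − 2·124 − 5·(-1177) = 5836
Policy A (T := 11):
  J = 107
  Z = 124
  T = 11
  F = 92 + 107 − 2·124 − 5·11 = -104
Change in F: -104 − 5836 = -5940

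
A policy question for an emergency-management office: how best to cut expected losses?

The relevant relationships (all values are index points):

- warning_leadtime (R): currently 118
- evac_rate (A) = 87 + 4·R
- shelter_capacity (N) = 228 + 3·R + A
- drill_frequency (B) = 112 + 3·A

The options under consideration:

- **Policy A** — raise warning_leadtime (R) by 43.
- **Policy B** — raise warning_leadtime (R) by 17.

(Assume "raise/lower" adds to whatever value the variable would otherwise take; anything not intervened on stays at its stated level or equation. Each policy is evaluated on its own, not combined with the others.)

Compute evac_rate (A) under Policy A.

731

Policy A (R + 43):
  R = 118 + 43 = 161
  A = 87 + 4·161 = 731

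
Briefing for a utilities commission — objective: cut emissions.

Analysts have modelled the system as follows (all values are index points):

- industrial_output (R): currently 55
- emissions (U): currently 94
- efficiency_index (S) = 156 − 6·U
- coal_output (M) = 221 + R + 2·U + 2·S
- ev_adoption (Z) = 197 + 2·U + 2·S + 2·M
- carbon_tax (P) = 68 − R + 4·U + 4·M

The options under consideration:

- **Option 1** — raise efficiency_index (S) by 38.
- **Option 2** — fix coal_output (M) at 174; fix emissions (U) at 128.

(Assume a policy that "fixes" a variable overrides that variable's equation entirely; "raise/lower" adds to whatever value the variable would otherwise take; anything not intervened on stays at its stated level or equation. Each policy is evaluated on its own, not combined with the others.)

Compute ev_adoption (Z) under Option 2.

-423

Option 2 (M := 174, U := 128):
  R = 55
  U = 128
  S = 156 − 6·128 = -612
  M = 174
  Z = 197 + 2·128 + 2·(-612) + 2·174 = -423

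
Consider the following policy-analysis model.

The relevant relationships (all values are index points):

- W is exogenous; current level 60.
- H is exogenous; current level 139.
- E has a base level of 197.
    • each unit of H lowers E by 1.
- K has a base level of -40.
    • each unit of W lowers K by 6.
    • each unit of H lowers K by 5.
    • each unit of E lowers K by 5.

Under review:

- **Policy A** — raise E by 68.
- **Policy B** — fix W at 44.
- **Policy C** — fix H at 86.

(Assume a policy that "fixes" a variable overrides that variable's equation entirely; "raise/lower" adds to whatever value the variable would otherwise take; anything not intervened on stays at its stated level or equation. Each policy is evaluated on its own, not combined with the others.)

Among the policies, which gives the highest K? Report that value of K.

Policy A (E + 68):
  W = 60
  H = 139
  E = 197 − 139 (+68 from intervention) = 126
  K = -40 − 6·60 − 5·139 − 5·126 = -1725
Policy B (W := 44):
  W = 44
  H = 139
  E = 197 − 139 = 58
  K = -40 − 6·44 − 5·139 − 5·58 = -1289
Policy C (H := 86):
  W = 60
  H = 86
  E = 197 − 86 = 111
  K = -40 − 6·60 − 5·86 − 5·111 = -1385
Comparing — Policy A: K=-1725, Policy B: K=-1289, Policy C: K=-1385. Highest is -1289 (Policy B).

-1289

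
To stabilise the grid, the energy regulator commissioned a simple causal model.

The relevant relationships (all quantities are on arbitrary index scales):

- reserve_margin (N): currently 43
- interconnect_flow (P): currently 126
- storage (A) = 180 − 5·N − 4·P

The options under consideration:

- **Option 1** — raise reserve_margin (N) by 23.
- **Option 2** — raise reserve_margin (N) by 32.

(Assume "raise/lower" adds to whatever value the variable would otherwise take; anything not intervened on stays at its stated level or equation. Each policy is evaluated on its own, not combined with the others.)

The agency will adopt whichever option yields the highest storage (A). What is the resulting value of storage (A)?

Option 1 (N + 23):
  N = 43 + 23 = 66
  P = 126
  A = 180 − 5·66 − 4·126 = -654
Option 2 (N + 32):
  N = 43 + 32 = 75
  P = 126
  A = 180 − 5·75 − 4·126 = -699
Comparing — Option 1: A=-654, Option 2: A=-699. Highest is -654 (Option 1).

-654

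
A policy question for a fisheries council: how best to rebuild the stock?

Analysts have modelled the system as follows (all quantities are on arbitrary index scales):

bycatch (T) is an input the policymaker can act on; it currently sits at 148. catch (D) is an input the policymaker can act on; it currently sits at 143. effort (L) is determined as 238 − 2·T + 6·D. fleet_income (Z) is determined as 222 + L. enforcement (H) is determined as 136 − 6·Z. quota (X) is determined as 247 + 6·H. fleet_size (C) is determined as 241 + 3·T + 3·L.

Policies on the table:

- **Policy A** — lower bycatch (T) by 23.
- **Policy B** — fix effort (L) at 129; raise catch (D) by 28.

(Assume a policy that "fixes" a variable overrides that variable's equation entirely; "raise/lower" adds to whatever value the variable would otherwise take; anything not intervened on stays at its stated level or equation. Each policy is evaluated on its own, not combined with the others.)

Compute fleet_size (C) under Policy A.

Policy A (T − 23):
  T = 148 − 23 = 125
  D = 143
  L = 238 − 2·125 + 6·143 = 846
  C = 241 + 3·125 + 3·846 = 3154

3154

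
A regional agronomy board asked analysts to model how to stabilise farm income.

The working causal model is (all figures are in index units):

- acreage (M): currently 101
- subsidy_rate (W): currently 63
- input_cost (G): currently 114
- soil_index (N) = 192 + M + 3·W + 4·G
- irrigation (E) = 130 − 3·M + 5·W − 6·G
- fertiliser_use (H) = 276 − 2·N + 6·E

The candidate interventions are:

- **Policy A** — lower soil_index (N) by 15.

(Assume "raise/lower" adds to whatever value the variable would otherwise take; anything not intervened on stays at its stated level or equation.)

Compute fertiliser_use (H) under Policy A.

Policy A (N − 15):
  M = 101
  W = 63
  G = 114
  N = 192 + 101 + 3·63 + 4·114 (−15 from intervention) = 923
  E = 130 − 3·101 + 5·63 − 6·114 = -542
  H = 276 − 2·923 + 6·(-542) = -4822

-4822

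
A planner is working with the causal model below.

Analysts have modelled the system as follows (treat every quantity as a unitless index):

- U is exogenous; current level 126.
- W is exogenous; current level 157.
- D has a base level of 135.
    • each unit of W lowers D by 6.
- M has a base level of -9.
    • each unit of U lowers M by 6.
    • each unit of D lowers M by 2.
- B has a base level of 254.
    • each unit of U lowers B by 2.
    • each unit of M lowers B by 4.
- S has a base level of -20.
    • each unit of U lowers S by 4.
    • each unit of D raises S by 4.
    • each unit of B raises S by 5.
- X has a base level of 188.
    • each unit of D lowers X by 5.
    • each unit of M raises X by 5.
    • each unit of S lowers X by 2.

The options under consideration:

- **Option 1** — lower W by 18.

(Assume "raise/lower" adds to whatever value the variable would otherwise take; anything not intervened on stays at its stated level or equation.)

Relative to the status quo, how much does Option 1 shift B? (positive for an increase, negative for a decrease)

Baseline:
  U = 126
  W = 157
  D = 135 − 6·157 = -807
  M = -9 − 6·126 − 2·(-807) = 849
  B = 254 − 2·126 − 4·849 = -3394
Option 1 (W − 18):
  U = 126
  W = 157 − 18 = 139
  D = 135 − 6·139 = -699
  M = -9 − 6·126 − 2·(-699) = 633
  B = 254 − 2·126 − 4·633 = -2530
Change in B: -2530 − (-3394) = 864

864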